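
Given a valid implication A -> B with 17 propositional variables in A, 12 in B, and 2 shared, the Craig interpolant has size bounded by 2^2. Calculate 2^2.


Shared atoms = 2
Craig interpolant size bound = 2^2
= 4

4


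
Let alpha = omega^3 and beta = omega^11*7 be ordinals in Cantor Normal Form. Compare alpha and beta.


Compare term by term from highest exponent:
alpha = omega^3
beta = omega^11*7
Term 1: alpha has omega^3*1, beta has omega^11*7
Result: alpha < beta

alpha < beta


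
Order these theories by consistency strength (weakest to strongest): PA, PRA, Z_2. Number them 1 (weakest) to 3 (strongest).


Ordering by consistency strength:
1. PRA
2. PA
3. Z_2


PA=2, PRA=1, Z_2=3


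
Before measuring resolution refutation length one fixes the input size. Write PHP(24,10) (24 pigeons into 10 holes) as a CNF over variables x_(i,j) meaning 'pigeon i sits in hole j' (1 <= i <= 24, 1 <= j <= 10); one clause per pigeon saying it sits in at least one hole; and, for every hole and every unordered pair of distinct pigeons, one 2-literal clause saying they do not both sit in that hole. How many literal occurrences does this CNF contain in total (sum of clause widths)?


PHP(24,10): 24 pigeons, 10 holes, 24*10 = 240 variables.
- pigeon clauses: one per pigeon -> 24 clauses of width 10 -> 240 literals
- hole clauses: 10 holes * C(24,2) = 10 * 276 -> 2760 clauses of width 2 -> 5520 literals
Total literal occurrences = 240 + 5520 = 5760

5760


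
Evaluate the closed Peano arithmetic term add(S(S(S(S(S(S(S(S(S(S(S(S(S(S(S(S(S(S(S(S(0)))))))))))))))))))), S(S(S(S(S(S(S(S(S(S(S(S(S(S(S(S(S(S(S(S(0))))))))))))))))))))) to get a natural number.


add(S^20(0), S^20(0)):
S^20(0) = 20
S^20(0) = 20
20 + 20 = 40

40


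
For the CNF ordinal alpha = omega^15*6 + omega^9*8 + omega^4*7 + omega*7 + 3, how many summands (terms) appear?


CNF: omega^15*6 + omega^9*8 + omega^4*7 + omega*7 + 3
Count the summands separated by '+':
  term 1: omega^15*6
  term 2: omega^9*8
  term 3: omega^4*7
  term 4: omega*7
  term 5: 3
Total terms = 5

5


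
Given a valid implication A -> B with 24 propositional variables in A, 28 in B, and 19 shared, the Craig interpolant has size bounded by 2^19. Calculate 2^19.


Shared atoms = 19
Craig interpolant size bound = 2^19
= 524288

524288


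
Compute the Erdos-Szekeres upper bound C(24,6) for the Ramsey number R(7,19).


R(7,19) <= C(7+19-2, 7-1) = C(24, 6)
C(24, 6) = 24! / (6! * 18!)
= 134596

134596


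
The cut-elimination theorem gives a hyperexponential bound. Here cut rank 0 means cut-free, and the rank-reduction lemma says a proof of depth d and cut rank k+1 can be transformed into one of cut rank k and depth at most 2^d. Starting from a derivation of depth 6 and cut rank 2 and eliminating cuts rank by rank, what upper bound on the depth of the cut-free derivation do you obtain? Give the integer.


Each rank reduction sends depth d to at most 2^d; cut rank r needs r reductions.
2_0(6) = 6
2_1(6) = 2^6 = 64
2_2(6) = 2^64 = 18446744073709551616
Cut-free depth bound = 18446744073709551616

18446744073709551616


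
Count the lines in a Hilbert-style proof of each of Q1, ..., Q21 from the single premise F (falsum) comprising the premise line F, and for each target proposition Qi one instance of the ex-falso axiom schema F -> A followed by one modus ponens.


Ex falso, line by line:
- 1 premise line (F)
- 21 targets, each needing 1 axiom instance (F -> Qi) + 1 MP = 2 lines: 2 * 21 = 42
Total = 1 + 42 = 43 lines.

43


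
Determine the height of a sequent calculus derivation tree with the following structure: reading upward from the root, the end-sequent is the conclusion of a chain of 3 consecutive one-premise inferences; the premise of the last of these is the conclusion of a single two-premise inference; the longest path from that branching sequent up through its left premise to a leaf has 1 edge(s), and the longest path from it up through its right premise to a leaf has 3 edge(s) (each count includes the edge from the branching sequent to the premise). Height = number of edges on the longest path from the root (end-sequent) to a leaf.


Longest path through the left premise: 1 edges (measured from the branching sequent)
Longest path through the right premise: 3 edges
Height of the subtree rooted at the branching sequent: max(1, 3) = 3
The branching sequent sits 3 edges above the root (the chain of one-premise inferences), so height = 3 + 3 = 6

6


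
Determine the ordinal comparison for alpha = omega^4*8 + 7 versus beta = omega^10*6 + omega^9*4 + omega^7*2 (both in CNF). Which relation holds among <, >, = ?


Compare term by term from highest exponent:
alpha = omega^4*8 + 7
beta = omega^10*6 + omega^9*4 + omega^7*2
Term 1: alpha has omega^4*8, beta has omega^10*6
Term 2: alpha has omega^0*7, beta has omega^9*4
Term 3: alpha has omega^0*0, beta has omega^7*2
Result: alpha < beta

alpha < beta


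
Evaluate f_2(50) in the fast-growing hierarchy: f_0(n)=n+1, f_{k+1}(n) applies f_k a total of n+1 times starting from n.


f_2(50) = f_1^51(50)
f_1(m) = 2m + 1.
Iterating: f_1^k(n) = 2^k*(n+1) - 1.
f_2(50) = 2^51*(50+1) - 1 = 2251799813685248*51 - 1 = 114841790497947647

114841790497947647


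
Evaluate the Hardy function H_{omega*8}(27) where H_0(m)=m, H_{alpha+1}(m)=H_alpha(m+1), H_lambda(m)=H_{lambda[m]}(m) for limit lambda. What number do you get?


H_{omega*8}(27):
For the Hardy hierarchy, H_{omega*k}(n) = 2^k * n.
2^8 = 256.
256 * 27 = 6912

6912


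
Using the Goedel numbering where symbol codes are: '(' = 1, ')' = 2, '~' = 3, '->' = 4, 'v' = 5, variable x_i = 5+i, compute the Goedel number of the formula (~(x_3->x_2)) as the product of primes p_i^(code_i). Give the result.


Formula: (~(x_3->x_2))
Symbol codes: [1, 3, 1, 8, 4, 7, 2, 2]
Primes: [2, 3, 5, 7, 11, 13, 17, 19]
p_1^1 = 2^1 = 2
p_2^3 = 3^3 = 27
p_3^1 = 5^1 = 5
p_4^8 = 7^8 = 5764801
p_5^4 = 11^4 = 14641
p_6^7 = 13^7 = 62748517
p_7^2 = 17^2 = 289
p_8^2 = 19^2 = 361
Product = 149185747855957066527783510

149185747855957066527783510


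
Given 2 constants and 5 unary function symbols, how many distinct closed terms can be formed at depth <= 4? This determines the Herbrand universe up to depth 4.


Herbrand terms by depth:
Depth 0: 2 constants
Depth 1: 10 new terms (running total: 12)
Depth 2: 50 new terms (running total: 62)
Depth 3: 250 new terms (running total: 312)
Depth 4: 1250 new terms (running total: 1562)
Total distinct ground terms = 1562

1562


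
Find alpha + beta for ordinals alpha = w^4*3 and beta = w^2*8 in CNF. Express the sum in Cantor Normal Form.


Ordinal addition w^4*3 + w^2*8:
Leading exponent of alpha (4) > leading exponent of beta (2).
Since alpha's term has higher exponent than beta's leading term,
the sum is simply alpha followed by beta.
Result = w^4*3 + w^2*8

w^4*3 + w^2*8


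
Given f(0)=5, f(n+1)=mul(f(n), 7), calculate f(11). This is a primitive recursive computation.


f(0) = 5
f(1) = mul(f(0), 7) = mul(5, 7) = 35
f(2) = mul(f(1), 7) = mul(35, 7) = 245
f(3) = mul(f(2), 7) = mul(245, 7) = 1715
f(4) = mul(f(3), 7) = mul(1715, 7) = 12005
f(5) = mul(f(4), 7) = mul(12005, 7) = 84035
f(6) = mul(f(5), 7) = mul(84035, 7) = 588245
f(7) = mul(f(6), 7) = mul(588245, 7) = 4117715
f(8) = mul(f(7), 7) = mul(4117715, 7) = 28824005
f(9) = mul(f(8), 7) = mul(28824005, 7) = 201768035
f(10) = mul(f(9), 7) = mul(201768035, 7) = 1412376245
f(11) = mul(f(10), 7) = mul(1412376245, 7) = 9886633715


9886633715


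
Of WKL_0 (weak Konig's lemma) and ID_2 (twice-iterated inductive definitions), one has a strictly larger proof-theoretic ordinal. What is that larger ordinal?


Proof-theoretic ordinal of WKL_0 (weak Konig's lemma): omega^omega
Proof-theoretic ordinal of ID_2 (twice-iterated inductive definitions): psi_0(epsilon_{Omega_2+1})
Comparing: omega^omega < psi_0(epsilon_{Omega_2+1}).
The larger ordinal is psi_0(epsilon_{Omega_2+1}) (from ID_2 (twice-iterated inductive definitions)).

psi_0(epsilon_{Omega_2+1})


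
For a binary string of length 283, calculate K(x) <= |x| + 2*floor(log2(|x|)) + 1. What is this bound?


floor(log2(283)) = 8
2 * 8 = 16
K(x) <= 283 + 16 + 1 = 300

300


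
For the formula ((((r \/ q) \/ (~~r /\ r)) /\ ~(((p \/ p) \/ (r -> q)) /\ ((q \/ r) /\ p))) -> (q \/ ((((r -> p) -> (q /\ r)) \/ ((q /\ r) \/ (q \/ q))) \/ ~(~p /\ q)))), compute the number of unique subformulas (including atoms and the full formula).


Formula: ((((r \/ q) \/ (~~r /\ r)) /\ ~(((p \/ p) \/ (r -> q)) /\ ((q \/ r) /\ p))) -> (q \/ ((((r -> p) -> (q /\ r)) \/ ((q /\ r) \/ (q \/ q))) \/ ~(~p /\ q))))
Subformulas found:
  1. r
  2. q
  3. p
  4. ~p
  5. ~r
  6. ~~r
  7. (p \/ p)
  8. (r -> q)
  9. (q \/ r)
  10. (q /\ r)
  11. (r -> p)
  12. (r \/ q)
  13. (q \/ q)
  14. (~p /\ q)
  15. (~~r /\ r)
  16. ~(~p /\ q)
  17. ((q \/ r) /\ p)
  18. ((r -> p) -> (q /\ r))
  19. ((p \/ p) \/ (r -> q))
  20. ((q /\ r) \/ (q \/ q))
  21. ((r \/ q) \/ (~~r /\ r))
  22. (((p \/ p) \/ (r -> q)) /\ ((q \/ r) /\ p))
  23. ~(((p \/ p) \/ (r -> q)) /\ ((q \/ r) /\ p))
  24. (((r -> p) -> (q /\ r)) \/ ((q /\ r) \/ (q \/ q)))
  25. ((((r -> p) -> (q /\ r)) \/ ((q /\ r) \/ (q \/ q))) \/ ~(~p /\ q))
  26. (q \/ ((((r -> p) -> (q /\ r)) \/ ((q /\ r) \/ (q \/ q))) \/ ~(~p /\ q)))
  27. (((r \/ q) \/ (~~r /\ r)) /\ ~(((p \/ p) \/ (r -> q)) /\ ((q \/ r) /\ p)))
  28. ((((r \/ q) \/ (~~r /\ r)) /\ ~(((p \/ p) \/ (r -> q)) /\ ((q \/ r) /\ p))) -> (q \/ ((((r -> p) -> (q /\ r)) \/ ((q /\ r) \/ (q \/ q))) \/ ~(~p /\ q))))
Total distinct subformulas = 28

28


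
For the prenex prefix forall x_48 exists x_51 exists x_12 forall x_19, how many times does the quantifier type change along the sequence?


Walk the prefix and count type changes:
  position 1: forall -> exists <-- alternation
  position 2: exists -> exists
  position 3: exists -> forall <-- alternation
Total alternations = 2

2


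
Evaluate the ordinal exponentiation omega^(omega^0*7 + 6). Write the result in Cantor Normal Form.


omega^(omega^0*7 + 6):
omega^0 = 1, so the exponent is 7 + 6 = 13 (finite ordinal addition).
Result = omega^13, already a single CNF term.

omega^13


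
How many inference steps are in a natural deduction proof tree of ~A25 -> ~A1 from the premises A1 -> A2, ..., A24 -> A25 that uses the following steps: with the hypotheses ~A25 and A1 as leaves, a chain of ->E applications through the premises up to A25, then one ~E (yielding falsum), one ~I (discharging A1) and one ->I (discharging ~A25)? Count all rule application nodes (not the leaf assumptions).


From hypothesis A1, 24 ->E steps along the 24 premises yield A25.
~E with hypothesis ~A25 gives falsum (1 node); ~I discharging A1 gives ~A1 (1 node); ->I discharging ~A25 gives the goal (1 node).
Total = 24 + 3 = 27 inference nodes.

27


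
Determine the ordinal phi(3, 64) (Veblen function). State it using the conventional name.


phi(3, 64):
phi(3, beta) = eta_beta (the beta-th eta number, fixed point of zeta).
phi(3, 64) = eta_64

eta_64


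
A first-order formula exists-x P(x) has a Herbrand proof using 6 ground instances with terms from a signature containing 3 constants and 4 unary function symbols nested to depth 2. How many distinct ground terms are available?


Herbrand terms by depth:
Depth 0: 3 constants
Depth 1: 12 new terms (running total: 15)
Depth 2: 48 new terms (running total: 63)
Total distinct ground terms = 63

63


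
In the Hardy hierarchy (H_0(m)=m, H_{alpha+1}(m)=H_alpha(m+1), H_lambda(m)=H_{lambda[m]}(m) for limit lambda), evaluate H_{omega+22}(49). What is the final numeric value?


H_{omega+22}(49):
Unwind the 22 successor steps: H_{omega+22}(49) = H_omega(49+22) = H_omega(71).
H_omega(m) = H_m(m) = m + m = 2m.
Result = 2 * 71 = 142

142


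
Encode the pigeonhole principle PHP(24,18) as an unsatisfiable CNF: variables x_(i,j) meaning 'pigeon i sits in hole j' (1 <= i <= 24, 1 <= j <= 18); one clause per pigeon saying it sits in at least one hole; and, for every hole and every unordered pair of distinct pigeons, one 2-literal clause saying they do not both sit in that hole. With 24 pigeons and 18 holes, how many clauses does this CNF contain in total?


PHP(24,18): 24 pigeons, 18 holes, 24*18 = 432 variables.
- pigeon clauses: one per pigeon -> 24 clauses
- hole clauses: 18 holes * C(24,2) = 18 * 276 -> 4968 clauses
Total clauses = 24 + 4968 = 4992

4992


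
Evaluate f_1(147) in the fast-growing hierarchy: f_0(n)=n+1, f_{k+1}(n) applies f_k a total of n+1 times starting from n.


f_1(147) = f_0^148(147)
f_0 adds 1 each time, applied 148 times.
f_1(147) = 147 + 148 = 295

295


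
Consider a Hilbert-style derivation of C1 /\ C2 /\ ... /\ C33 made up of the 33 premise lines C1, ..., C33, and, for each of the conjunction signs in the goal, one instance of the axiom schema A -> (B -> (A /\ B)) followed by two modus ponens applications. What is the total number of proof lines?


Conjoining 33 premises:
- 33 premise lines
- the goal has 32 conjunction signs; each costs 1 axiom instance + 2 MP = 3 lines: 3 * 32 = 96
Total = 33 + 96 = 129 lines.

129


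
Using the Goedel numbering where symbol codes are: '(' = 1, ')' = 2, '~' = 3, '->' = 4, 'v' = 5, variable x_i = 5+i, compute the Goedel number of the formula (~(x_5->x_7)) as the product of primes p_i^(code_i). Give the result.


Formula: (~(x_5->x_7))
Symbol codes: [1, 3, 1, 10, 4, 12, 2, 2]
Primes: [2, 3, 5, 7, 11, 13, 17, 19]
p_1^1 = 2^1 = 2
p_2^3 = 3^3 = 27
p_3^1 = 5^1 = 5
p_4^10 = 7^10 = 282475249
p_5^4 = 11^4 = 14641
p_6^12 = 13^12 = 23298085122481
p_7^2 = 17^2 = 289
p_8^2 = 19^2 = 361
Product = 2714189570055411488012715816143070

2714189570055411488012715816143070


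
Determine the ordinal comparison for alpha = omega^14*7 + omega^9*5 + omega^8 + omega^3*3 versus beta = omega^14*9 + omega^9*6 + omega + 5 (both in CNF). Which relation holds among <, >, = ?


Compare term by term from highest exponent:
alpha = omega^14*7 + omega^9*5 + omega^8 + omega^3*3
beta = omega^14*9 + omega^9*6 + omega + 5
Term 1: alpha has omega^14*7, beta has omega^14*9
Term 2: alpha has omega^9*5, beta has omega^9*6
Term 3: alpha has omega^8*1, beta has omega^1*1
Term 4: alpha has omega^3*3, beta has omega^0*5
Result: alpha < beta

alpha < beta


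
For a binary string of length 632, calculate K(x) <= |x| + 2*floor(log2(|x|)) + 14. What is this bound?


floor(log2(632)) = 9
2 * 9 = 18
K(x) <= 632 + 18 + 14 = 664

664


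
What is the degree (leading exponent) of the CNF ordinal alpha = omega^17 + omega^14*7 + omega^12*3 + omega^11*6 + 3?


CNF: omega^17 + omega^14*7 + omega^12*3 + omega^11*6 + 3
The leading term is omega^17, which has exponent 17.

17


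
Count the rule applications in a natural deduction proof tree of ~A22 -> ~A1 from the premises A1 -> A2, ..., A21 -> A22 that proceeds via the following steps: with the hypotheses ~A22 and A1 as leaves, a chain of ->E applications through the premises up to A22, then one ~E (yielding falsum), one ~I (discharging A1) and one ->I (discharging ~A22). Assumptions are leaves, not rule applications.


From hypothesis A1, 21 ->E steps along the 21 premises yield A22.
~E with hypothesis ~A22 gives falsum (1 node); ~I discharging A1 gives ~A1 (1 node); ->I discharging ~A22 gives the goal (1 node).
Total = 21 + 3 = 24 inference nodes.

24


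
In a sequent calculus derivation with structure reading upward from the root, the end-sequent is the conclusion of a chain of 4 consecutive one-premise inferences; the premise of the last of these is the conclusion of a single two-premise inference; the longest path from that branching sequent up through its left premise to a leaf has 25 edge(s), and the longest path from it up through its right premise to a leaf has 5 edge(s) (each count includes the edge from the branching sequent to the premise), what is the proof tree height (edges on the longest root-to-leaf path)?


Longest path through the left premise: 25 edges (measured from the branching sequent)
Longest path through the right premise: 5 edges
Height of the subtree rooted at the branching sequent: max(25, 5) = 25
The branching sequent sits 4 edges above the root (the chain of one-premise inferences), so height = 25 + 4 = 29

29


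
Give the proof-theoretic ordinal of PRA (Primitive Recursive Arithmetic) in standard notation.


The proof-theoretic ordinal of PRA (Primitive Recursive Arithmetic) is a standard result in ordinal analysis.
This ordinal is the supremum of order types of primitive recursive well-orderings
that the theory can prove to be well-ordered.
For PRA (Primitive Recursive Arithmetic), the proof-theoretic ordinal is omega^omega.

omega^omega


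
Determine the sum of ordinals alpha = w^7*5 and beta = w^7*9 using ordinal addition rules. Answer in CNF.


Ordinal addition w^7*5 + w^7*9:
Both terms have the same exponent 7.
w^e*c + w^e*d = w^e*(c+d).
Result = w^7*(5+9) = w^7*14

w^7*14


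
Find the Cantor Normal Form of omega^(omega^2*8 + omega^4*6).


omega^(omega^2*8 + omega^4*6):
In ordinal addition a term is absorbed by a following term of strictly larger exponent: 2 < 4, so omega^2*8 + omega^4*6 = omega^4*6.
omega raised to a CNF ordinal is a single CNF term: Result = omega^(omega^4*6)

omega^(omega^4*6)


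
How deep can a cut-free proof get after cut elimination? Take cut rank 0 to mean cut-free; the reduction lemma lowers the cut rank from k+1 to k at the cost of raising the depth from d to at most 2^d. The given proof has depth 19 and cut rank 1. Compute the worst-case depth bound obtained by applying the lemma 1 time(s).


Each rank reduction sends depth d to at most 2^d; cut rank r needs r reductions.
2_0(19) = 19
2_1(19) = 2^19 = 524288
Cut-free depth bound = 524288

524288


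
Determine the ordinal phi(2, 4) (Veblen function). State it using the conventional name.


phi(2, 4):
phi(2, beta) = zeta_beta (the beta-th zeta number, fixed point of epsilon).
phi(2, 4) = zeta_4

zeta_4


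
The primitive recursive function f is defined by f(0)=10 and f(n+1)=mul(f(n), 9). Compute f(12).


f(0) = 10
f(1) = mul(f(0), 9) = mul(10, 9) = 90
f(2) = mul(f(1), 9) = mul(90, 9) = 810
f(3) = mul(f(2), 9) = mul(810, 9) = 7290
f(4) = mul(f(3), 9) = mul(7290, 9) = 65610
f(5) = mul(f(4), 9) = mul(65610, 9) = 590490
f(6) = mul(f(5), 9) = mul(590490, 9) = 5314410
f(7) = mul(f(6), 9) = mul(5314410, 9) = 47829690
f(8) = mul(f(7), 9) = mul(47829690, 9) = 430467210
f(9) = mul(f(8), 9) = mul(430467210, 9) = 3874204890
f(10) = mul(f(9), 9) = mul(3874204890, 9) = 34867844010
f(11) = mul(f(10), 9) = mul(34867844010, 9) = 313810596090
f(12) = mul(f(11), 9) = mul(313810596090, 9) = 2824295364810


2824295364810


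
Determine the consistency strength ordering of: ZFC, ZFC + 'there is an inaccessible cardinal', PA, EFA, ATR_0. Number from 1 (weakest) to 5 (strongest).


Ordering by consistency strength:
1. EFA
2. PA
3. ATR_0
4. ZFC
5. ZFC + 'there is an inaccessible cardinal'


ZFC=4, ZFC + 'there is an inaccessible cardinal'=5, PA=2, EFA=1, ATR_0=3


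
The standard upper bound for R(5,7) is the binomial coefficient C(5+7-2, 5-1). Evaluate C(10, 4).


R(5,7) <= C(5+7-2, 5-1) = C(10, 4)
C(10, 4) = 10! / (4! * 6!)
= 210

210


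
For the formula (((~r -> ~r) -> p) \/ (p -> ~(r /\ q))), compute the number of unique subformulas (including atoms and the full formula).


Formula: (((~r -> ~r) -> p) \/ (p -> ~(r /\ q)))
Subformulas found:
  1. q
  2. r
  3. p
  4. ~r
  5. (r /\ q)
  6. ~(r /\ q)
  7. (~r -> ~r)
  8. (p -> ~(r /\ q))
  9. ((~r -> ~r) -> p)
  10. (((~r -> ~r) -> p) \/ (p -> ~(r /\ q)))
Total distinct subformulas = 10

10


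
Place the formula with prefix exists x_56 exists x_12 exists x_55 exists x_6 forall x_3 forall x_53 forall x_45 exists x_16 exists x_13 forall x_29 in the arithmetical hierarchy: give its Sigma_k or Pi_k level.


Leading quantifier is exists, so the class is Sigma.
Number of quantifier blocks = alternations + 1 = 3 + 1 = 4.
Classification: Sigma_4

Sigma_4


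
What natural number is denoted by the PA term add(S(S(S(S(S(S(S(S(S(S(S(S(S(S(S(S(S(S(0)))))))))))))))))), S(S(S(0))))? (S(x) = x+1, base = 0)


add(S^18(0), S^3(0)):
S^18(0) = 18
S^3(0) = 3
18 + 3 = 21

21


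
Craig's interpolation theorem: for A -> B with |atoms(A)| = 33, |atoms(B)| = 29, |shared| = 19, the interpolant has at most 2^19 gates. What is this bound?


Shared atoms = 19
Craig interpolant size bound = 2^19
= 524288

524288


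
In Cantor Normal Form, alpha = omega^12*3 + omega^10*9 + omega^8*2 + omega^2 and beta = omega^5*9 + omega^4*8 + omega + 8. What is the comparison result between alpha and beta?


Compare term by term from highest exponent:
alpha = omega^12*3 + omega^10*9 + omega^8*2 + omega^2
beta = omega^5*9 + omega^4*8 + omega + 8
Term 1: alpha has omega^12*3, beta has omega^5*9
Term 2: alpha has omega^10*9, beta has omega^4*8
Term 3: alpha has omega^8*2, beta has omega^1*1
Term 4: alpha has omega^2*1, beta has omega^0*8
Result: alpha > beta

alpha > beta


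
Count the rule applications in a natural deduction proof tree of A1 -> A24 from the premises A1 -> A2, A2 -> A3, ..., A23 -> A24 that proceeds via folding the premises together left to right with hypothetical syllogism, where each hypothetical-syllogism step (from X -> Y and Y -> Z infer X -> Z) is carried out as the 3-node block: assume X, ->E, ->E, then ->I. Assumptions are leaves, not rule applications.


There are 23 premises in the chain. The first HS step combines premises 1 and 2; each further premise needs one more HS step.
So 23 premises require 23 - 1 = 22 hypothetical-syllogism steps.
Each HS step uses 3 inference nodes (->E, ->E, ->I).
22 * 3 = 66 total inference nodes.

66


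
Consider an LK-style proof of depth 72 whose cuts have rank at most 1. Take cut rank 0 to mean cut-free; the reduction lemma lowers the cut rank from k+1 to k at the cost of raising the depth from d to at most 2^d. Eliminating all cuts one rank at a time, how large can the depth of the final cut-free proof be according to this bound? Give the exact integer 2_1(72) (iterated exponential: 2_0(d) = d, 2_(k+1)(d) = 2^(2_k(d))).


Each rank reduction sends depth d to at most 2^d; cut rank r needs r reductions.
2_0(72) = 72
2_1(72) = 2^72 = 4722366482869645213696
Cut-free depth bound = 4722366482869645213696

4722366482869645213696


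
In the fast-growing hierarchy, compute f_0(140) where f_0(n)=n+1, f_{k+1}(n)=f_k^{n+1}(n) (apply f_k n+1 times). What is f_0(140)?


f_0(140) = 140 + 1 = 141

141


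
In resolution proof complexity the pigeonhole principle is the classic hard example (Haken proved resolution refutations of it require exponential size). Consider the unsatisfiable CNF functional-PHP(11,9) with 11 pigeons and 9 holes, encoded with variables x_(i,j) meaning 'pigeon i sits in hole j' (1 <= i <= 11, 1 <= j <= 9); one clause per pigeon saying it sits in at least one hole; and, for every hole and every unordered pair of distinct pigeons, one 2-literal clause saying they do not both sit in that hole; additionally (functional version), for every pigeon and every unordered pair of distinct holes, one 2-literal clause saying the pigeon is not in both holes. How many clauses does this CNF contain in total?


functional-PHP(11,9): 11 pigeons, 9 holes, 11*9 = 99 variables.
- pigeon clauses: one per pigeon -> 11 clauses
- hole clauses: 9 holes * C(11,2) = 9 * 55 -> 495 clauses
- functional clauses: 11 pigeons * C(9,2) = 11 * 36 -> 396 clauses
Total clauses = 11 + 495 + 396 = 902

902


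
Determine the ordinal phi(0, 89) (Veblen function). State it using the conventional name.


phi(0, 89):
phi(0, beta) = omega^beta by definition.
phi(0, 89) = omega^89

omega^89


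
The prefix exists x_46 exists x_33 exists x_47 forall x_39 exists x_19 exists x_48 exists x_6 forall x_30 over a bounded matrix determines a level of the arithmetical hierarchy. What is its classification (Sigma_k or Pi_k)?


Leading quantifier is exists, so the class is Sigma.
Number of quantifier blocks = alternations + 1 = 3 + 1 = 4.
Classification: Sigma_4

Sigma_4


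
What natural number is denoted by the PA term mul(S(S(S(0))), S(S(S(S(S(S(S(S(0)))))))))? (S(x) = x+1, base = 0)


mul(S^3(0), S^8(0)):
S^3(0) = 3
S^8(0) = 8
3 * 8 = 24

24


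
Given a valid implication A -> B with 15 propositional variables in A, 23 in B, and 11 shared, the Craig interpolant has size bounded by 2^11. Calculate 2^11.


Shared atoms = 11
Craig interpolant size bound = 2^11
= 2048

2048


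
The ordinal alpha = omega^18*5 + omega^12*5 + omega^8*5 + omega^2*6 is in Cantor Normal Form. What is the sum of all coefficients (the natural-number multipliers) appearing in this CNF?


CNF: omega^18*5 + omega^12*5 + omega^8*5 + omega^2*6
Coefficients: 5 + 5 + 5 + 6 = 21

21


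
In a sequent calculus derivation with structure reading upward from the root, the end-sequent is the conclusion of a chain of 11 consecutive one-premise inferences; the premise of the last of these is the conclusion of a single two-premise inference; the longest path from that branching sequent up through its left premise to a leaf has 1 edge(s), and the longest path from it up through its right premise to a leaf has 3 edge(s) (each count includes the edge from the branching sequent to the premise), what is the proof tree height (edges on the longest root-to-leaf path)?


Longest path through the left premise: 1 edges (measured from the branching sequent)
Longest path through the right premise: 3 edges
Height of the subtree rooted at the branching sequent: max(1, 3) = 3
The branching sequent sits 11 edges above the root (the chain of one-premise inferences), so height = 3 + 11 = 14

14


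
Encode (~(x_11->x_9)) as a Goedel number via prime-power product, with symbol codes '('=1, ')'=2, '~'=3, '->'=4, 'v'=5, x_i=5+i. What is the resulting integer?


Formula: (~(x_11->x_9))
Symbol codes: [1, 3, 1, 16, 4, 14, 2, 2]
Primes: [2, 3, 5, 7, 11, 13, 17, 19]
p_1^1 = 2^1 = 2
p_2^3 = 3^3 = 27
p_3^1 = 5^1 = 5
p_4^16 = 7^16 = 33232930569601
p_5^4 = 11^4 = 14641
p_6^14 = 13^14 = 3937376385699289
p_7^2 = 17^2 = 289
p_8^2 = 19^2 = 361
Product = 53965365394938898939892152516027311170670

53965365394938898939892152516027311170670


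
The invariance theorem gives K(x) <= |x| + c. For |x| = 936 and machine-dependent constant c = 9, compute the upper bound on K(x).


K(x) <= |x| + c = 936 + 9 = 945

945


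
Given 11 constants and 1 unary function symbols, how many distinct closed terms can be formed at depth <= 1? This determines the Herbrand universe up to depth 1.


Herbrand terms by depth:
Depth 0: 11 constants
Depth 1: 11 new terms (running total: 22)
Total distinct ground terms = 22

22


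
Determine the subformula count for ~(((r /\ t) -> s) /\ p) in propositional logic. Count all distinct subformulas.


Formula: ~(((r /\ t) -> s) /\ p)
Subformulas found:
  1. s
  2. r
  3. t
  4. p
  5. (r /\ t)
  6. ((r /\ t) -> s)
  7. (((r /\ t) -> s) /\ p)
  8. ~(((r /\ t) -> s) /\ p)
Total distinct subformulas = 8

8


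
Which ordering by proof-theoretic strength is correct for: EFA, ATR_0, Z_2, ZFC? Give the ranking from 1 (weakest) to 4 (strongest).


Ordering by consistency strength:
1. EFA
2. ATR_0
3. Z_2
4. ZFC


EFA=1, ATR_0=2, Z_2=3, ZFC=4


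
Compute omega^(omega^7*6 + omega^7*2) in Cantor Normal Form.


omega^(omega^7*6 + omega^7*2):
Both terms of the exponent have the same exponent 7, so they merge: omega^7*6 + omega^7*2 = omega^7*(6+2) = omega^7*8.
omega raised to a CNF ordinal is a single CNF term: Result = omega^(omega^7*8)

omega^(omega^7*8)


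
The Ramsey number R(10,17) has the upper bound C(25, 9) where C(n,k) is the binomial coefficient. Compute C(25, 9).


R(10,17) <= C(10+17-2, 10-1) = C(25, 9)
C(25, 9) = 25! / (9! * 16!)
= 2042975

2042975


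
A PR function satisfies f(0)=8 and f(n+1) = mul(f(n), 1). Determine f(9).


f(0) = 8
f(1) = mul(f(0), 1) = mul(8, 1) = 8
f(2) = mul(f(1), 1) = mul(8, 1) = 8
f(3) = mul(f(2), 1) = mul(8, 1) = 8
f(4) = mul(f(3), 1) = mul(8, 1) = 8
f(5) = mul(f(4), 1) = mul(8, 1) = 8
f(6) = mul(f(5), 1) = mul(8, 1) = 8
f(7) = mul(f(6), 1) = mul(8, 1) = 8
f(8) = mul(f(7), 1) = mul(8, 1) = 8
f(9) = mul(f(8), 1) = mul(8, 1) = 8


8


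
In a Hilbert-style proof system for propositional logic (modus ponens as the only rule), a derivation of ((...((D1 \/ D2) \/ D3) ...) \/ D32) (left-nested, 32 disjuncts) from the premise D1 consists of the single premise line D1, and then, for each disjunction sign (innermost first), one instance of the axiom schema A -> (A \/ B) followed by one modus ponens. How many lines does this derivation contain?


Building the left-nested 32-ary disjunction from D1:
- 1 premise line (D1)
- 32 disjuncts means 31 disjunction signs; each needs 1 axiom instance + 1 MP = 2 lines: 2 * 31 = 62
Total = 1 + 62 = 63 lines.

63


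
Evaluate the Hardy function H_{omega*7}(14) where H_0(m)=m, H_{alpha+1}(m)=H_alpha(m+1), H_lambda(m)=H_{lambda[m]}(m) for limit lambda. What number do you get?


H_{omega*7}(14):
For the Hardy hierarchy, H_{omega*k}(n) = 2^k * n.
2^7 = 128.
128 * 14 = 1792

1792


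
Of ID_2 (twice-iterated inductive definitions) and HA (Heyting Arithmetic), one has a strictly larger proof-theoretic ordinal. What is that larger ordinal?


Proof-theoretic ordinal of ID_2 (twice-iterated inductive definitions): psi_0(epsilon_{Omega_2+1})
Proof-theoretic ordinal of HA (Heyting Arithmetic): epsilon_0
Comparing: epsilon_0 < psi_0(epsilon_{Omega_2+1}).
The larger ordinal is psi_0(epsilon_{Omega_2+1}) (from ID_2 (twice-iterated inductive definitions)).

psi_0(epsilon_{Omega_2+1})


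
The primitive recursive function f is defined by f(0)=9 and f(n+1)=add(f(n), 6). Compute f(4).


f(0) = 9
f(1) = add(f(0), 6) = add(9, 6) = 15
f(2) = add(f(1), 6) = add(15, 6) = 21
f(3) = add(f(2), 6) = add(21, 6) = 27
f(4) = add(f(3), 6) = add(27, 6) = 33


33


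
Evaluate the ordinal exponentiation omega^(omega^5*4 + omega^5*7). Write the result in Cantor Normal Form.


omega^(omega^5*4 + omega^5*7):
Both terms of the exponent have the same exponent 5, so they merge: omega^5*4 + omega^5*7 = omega^5*(4+7) = omega^5*11.
omega raised to a CNF ordinal is a single CNF term: Result = omega^(omega^5*11)

omega^(omega^5*11)


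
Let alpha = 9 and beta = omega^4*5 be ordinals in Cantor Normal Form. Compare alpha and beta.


Compare term by term from highest exponent:
alpha = 9
beta = omega^4*5
Term 1: alpha has omega^0*9, beta has omega^4*5
Result: alpha < beta

alpha < beta


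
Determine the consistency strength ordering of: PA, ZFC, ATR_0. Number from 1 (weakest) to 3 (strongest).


Ordering by consistency strength:
1. PA
2. ATR_0
3. ZFC


PA=1, ZFC=3, ATR_0=2


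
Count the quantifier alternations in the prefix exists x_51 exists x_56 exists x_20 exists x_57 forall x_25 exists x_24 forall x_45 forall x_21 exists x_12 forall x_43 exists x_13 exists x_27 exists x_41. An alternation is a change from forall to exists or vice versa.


Walk the prefix and count type changes:
  position 1: exists -> exists
  position 2: exists -> exists
  position 3: exists -> exists
  position 4: exists -> forall <-- alternation
  position 5: forall -> exists <-- alternation
  position 6: exists -> forall <-- alternation
  position 7: forall -> forall
  position 8: forall -> exists <-- alternation
  position 9: exists -> forall <-- alternation
  position 10: forall -> exists <-- alternation
  position 11: exists -> exists
  position 12: exists -> exists
Total alternations = 6

6


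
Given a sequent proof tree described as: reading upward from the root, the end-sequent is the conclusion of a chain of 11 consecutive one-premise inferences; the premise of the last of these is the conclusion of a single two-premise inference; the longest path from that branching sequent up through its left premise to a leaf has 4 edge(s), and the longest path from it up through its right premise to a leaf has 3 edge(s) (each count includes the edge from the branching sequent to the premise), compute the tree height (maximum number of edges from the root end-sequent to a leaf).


Longest path through the left premise: 4 edges (measured from the branching sequent)
Longest path through the right premise: 3 edges
Height of the subtree rooted at the branching sequent: max(4, 3) = 4
The branching sequent sits 11 edges above the root (the chain of one-premise inferences), so height = 4 + 11 = 15

15


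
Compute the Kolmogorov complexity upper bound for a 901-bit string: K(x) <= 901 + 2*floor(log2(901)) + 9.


floor(log2(901)) = 9
2 * 9 = 18
K(x) <= 901 + 18 + 9 = 928

928


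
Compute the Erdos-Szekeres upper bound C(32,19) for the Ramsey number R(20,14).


R(20,14) <= C(20+14-2, 20-1) = C(32, 19)
C(32, 19) = 32! / (19! * 13!)
= 347373600

347373600


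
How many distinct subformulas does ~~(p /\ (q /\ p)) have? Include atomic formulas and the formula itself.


Formula: ~~(p /\ (q /\ p))
Subformulas found:
  1. q
  2. p
  3. (q /\ p)
  4. (p /\ (q /\ p))
  5. ~(p /\ (q /\ p))
  6. ~~(p /\ (q /\ p))
Total distinct subformulas = 6

6


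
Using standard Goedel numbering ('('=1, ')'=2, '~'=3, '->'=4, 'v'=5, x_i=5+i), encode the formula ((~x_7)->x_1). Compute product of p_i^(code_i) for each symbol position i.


Formula: ((~x_7)->x_1)
Symbol codes: [1, 1, 3, 12, 2, 4, 6, 2]
Primes: [2, 3, 5, 7, 11, 13, 17, 19]
p_1^1 = 2^1 = 2
p_2^1 = 3^1 = 3
p_3^3 = 5^3 = 125
p_4^12 = 7^12 = 13841287201
p_5^2 = 11^2 = 121
p_6^4 = 13^4 = 28561
p_7^6 = 17^6 = 24137569
p_8^2 = 19^2 = 361
Product = 312605959613434942783174596750

312605959613434942783174596750


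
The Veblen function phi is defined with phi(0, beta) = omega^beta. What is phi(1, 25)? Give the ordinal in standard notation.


phi(1, 25):
phi(1, beta) = epsilon_beta (the beta-th epsilon number).
phi(1, 25) = epsilon_25

epsilon_25


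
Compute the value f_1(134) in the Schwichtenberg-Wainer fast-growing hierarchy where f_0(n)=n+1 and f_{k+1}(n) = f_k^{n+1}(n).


f_1(134) = f_0^135(134)
f_0 adds 1 each time, applied 135 times.
f_1(134) = 134 + 135 = 269

269


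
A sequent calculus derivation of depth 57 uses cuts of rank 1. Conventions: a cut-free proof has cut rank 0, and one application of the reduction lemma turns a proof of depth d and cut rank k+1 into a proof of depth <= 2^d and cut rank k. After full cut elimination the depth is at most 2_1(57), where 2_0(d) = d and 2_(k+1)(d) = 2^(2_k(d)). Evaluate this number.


Each rank reduction sends depth d to at most 2^d; cut rank r needs r reductions.
2_0(57) = 57
2_1(57) = 2^57 = 144115188075855872
Cut-free depth bound = 144115188075855872

144115188075855872


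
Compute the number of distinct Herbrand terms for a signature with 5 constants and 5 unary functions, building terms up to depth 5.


Herbrand terms by depth:
Depth 0: 5 constants
Depth 1: 25 new terms (running total: 30)
Depth 2: 125 new terms (running total: 155)
Depth 3: 625 new terms (running total: 780)
Depth 4: 3125 new terms (running total: 3905)
Depth 5: 15625 new terms (running total: 19530)
Total distinct ground terms = 19530

19530


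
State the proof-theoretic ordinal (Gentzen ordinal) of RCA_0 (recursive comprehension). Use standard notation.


The proof-theoretic ordinal of RCA_0 (recursive comprehension) is a standard result in ordinal analysis.
This ordinal is the supremum of order types of primitive recursive well-orderings
that the theory can prove to be well-ordered.
For RCA_0 (recursive comprehension), the proof-theoretic ordinal is omega^omega.

omega^omega


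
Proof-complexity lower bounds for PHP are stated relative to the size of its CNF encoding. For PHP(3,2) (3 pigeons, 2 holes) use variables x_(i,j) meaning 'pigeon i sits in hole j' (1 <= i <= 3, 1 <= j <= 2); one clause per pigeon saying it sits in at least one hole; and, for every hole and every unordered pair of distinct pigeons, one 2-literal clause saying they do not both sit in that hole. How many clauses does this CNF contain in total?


PHP(3,2): 3 pigeons, 2 holes, 3*2 = 6 variables.
- pigeon clauses: one per pigeon -> 3 clauses
- hole clauses: 2 holes * C(3,2) = 2 * 3 -> 6 clauses
Total clauses = 3 + 6 = 9

9


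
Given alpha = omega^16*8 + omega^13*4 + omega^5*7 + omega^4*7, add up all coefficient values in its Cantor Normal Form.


CNF: omega^16*8 + omega^13*4 + omega^5*7 + omega^4*7
Coefficients: 8 + 4 + 7 + 7 = 26

26


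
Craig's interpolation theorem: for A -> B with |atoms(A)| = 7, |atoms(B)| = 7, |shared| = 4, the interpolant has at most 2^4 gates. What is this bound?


Shared atoms = 4
Craig interpolant size bound = 2^4
= 16

16


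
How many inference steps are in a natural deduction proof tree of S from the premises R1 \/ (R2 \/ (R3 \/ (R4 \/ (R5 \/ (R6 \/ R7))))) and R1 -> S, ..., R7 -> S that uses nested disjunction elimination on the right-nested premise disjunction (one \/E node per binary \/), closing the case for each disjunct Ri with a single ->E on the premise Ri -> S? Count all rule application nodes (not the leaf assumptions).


The premise R1 \/ (R2 \/ (R3 \/ (R4 \/ (R5 \/ (R6 \/ R7))))) contains 7 disjuncts, hence 6 binary \/ connectives.
- Each binary \/ is eliminated once: 6 \/E nodes.
- Each of the 7 cases Ri derives S by one ->E with Ri -> S: 7 ->E nodes.
Total = 6 + 7 = 13

13


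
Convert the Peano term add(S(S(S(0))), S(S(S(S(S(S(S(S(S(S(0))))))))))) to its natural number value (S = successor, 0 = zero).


add(S^3(0), S^10(0)):
S^3(0) = 3
S^10(0) = 10
3 + 10 = 13

13


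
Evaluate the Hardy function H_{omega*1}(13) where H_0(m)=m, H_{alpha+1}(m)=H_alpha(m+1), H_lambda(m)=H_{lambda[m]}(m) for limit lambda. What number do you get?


H_{omega*1}(13):
For the Hardy hierarchy, H_{omega*k}(n) = 2^k * n.
2^1 = 2.
2 * 13 = 26

26


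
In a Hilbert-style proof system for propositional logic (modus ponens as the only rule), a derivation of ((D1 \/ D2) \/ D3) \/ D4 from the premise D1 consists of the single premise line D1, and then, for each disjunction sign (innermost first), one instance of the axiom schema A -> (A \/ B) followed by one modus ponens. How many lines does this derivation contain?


Building the left-nested 4-ary disjunction from D1:
- 1 premise line (D1)
- 4 disjuncts means 3 disjunction signs; each needs 1 axiom instance + 1 MP = 2 lines: 2 * 3 = 6
Total = 1 + 6 = 7 lines.

7


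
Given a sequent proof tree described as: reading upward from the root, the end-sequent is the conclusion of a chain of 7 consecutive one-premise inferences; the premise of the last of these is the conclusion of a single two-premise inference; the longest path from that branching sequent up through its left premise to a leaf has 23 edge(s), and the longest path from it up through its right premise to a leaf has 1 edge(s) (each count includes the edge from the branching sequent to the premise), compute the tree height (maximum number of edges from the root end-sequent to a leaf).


Longest path through the left premise: 23 edges (measured from the branching sequent)
Longest path through the right premise: 1 edges
Height of the subtree rooted at the branching sequent: max(23, 1) = 23
The branching sequent sits 7 edges above the root (the chain of one-premise inferences), so height = 23 + 7 = 30

30


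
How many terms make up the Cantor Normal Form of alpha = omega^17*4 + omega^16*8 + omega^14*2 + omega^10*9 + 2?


CNF: omega^17*4 + omega^16*8 + omega^14*2 + omega^10*9 + 2
Count the summands separated by '+':
  term 1: omega^17*4
  term 2: omega^16*8
  term 3: omega^14*2
  term 4: omega^10*9
  term 5: 2
Total terms = 5

5


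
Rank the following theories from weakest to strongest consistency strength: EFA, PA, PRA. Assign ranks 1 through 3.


Ordering by consistency strength:
1. EFA
2. PRA
3. PA


EFA=1, PA=3, PRA=2


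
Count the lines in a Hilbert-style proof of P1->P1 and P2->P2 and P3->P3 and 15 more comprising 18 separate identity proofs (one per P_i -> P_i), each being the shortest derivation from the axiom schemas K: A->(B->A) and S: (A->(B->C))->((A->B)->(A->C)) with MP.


The shortest proof of A->A from K and S in the Hilbert calculus has exactly 5 lines:
(1) K instance A->((A->A)->A), (2) S instance, (3) MP on 1,2, (4) K instance A->(A->A), (5) MP on 3,4.
For 18 independent identities: 18 * 5 = 90 lines total.

90
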